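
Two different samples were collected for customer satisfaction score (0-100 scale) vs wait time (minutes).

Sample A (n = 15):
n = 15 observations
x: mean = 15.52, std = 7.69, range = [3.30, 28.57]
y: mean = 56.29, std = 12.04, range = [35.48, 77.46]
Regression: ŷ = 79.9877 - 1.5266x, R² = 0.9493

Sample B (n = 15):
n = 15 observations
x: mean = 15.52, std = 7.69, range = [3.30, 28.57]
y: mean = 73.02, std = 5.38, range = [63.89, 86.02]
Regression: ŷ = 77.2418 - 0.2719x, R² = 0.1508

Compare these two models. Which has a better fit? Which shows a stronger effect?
Model A has the better fit (R² = 0.9493 vs 0.1508). Model A shows the stronger effect (|β₁| = 1.5266 vs 0.2719).

Model Comparison:

Goodness of fit (R²):
- Model A: R² = 0.9493 → 94.93% of variance in satisfaction score explained
- Model B: R² = 0.1508 → 15.08% of variance in satisfaction score explained
- 0.9493 > 0.1508 → Model A has the better fit

Effect size (slope magnitude):
- Model A: β₁ = -1.5266 → predicted satisfaction score falls 1.5266 points per additional minute of wait time
- Model B: β₁ = -0.2719 → predicted satisfaction score falls 0.2719 points per additional minute of wait time
- |-1.5266| > |-0.2719| → Model A shows the stronger marginal effect

Notes:
- A steeper slope doesn't make a better model if the scatter around the line is large.
- R² measures how tightly points cluster around the line; β₁ measures how steep the line is — they answer different questions.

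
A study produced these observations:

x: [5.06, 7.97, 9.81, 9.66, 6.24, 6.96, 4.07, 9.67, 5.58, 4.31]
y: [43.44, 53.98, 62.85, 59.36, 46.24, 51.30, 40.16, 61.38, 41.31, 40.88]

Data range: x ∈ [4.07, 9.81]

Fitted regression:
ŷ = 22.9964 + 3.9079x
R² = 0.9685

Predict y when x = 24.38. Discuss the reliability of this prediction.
ŷ = 118.2710 (extrapolation — x = 24.38 lies outside [4.07, 9.81], so reliability is low).

Prediction calculation:
ŷ = 22.9964 + 3.9079 × 24.38
ŷ = 118.2710

Reliability:
- Data range: x ∈ [4.07, 9.81]
- Prediction point: x = 24.38 is 14.57 units above the observed range → this is EXTRAPOLATION, not interpolation

Why that matters here:
- The linear relationship may not hold outside the observed range
- The standard error of prediction grows with (x − x̄)², and x = 24.38 is far from x̄ = 6.93
- R² describes fit only over the sampled x values; it says nothing about behaviour beyond them

The R² = 0.9685 only validates the fit within [4.07, 9.81]; treat ŷ = 118.2710 with caution.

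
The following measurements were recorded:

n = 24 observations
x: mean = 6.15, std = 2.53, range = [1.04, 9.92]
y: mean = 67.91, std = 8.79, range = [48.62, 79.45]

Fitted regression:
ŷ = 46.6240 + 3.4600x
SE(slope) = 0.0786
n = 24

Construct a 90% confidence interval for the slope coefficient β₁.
The 90% CI for β₁ is (3.3250, 3.5950)

Confidence interval for the slope:

The 90% CI for β₁ is: β̂₁ ± t*(α/2, n-2) × SE(β̂₁)

Step 1: Find critical t-value
- Confidence level = 0.9
- Degrees of freedom = n - 2 = 24 - 2 = 22
- t*(α/2, 22) = 1.7171

Step 2: Calculate margin of error
Margin = 1.7171 × 0.0786 = 0.1350

Step 3: Construct interval
CI = 3.4600 ± 0.1350
CI = (3.3250, 3.5950)

Interpretation: intervals built this way capture the true β₁ in 90% of repeated samples; here the plausible range for the per-unit effect of x on y is 3.3250 to 3.5950.
The interval does not include 0, suggesting a significant linear relationship.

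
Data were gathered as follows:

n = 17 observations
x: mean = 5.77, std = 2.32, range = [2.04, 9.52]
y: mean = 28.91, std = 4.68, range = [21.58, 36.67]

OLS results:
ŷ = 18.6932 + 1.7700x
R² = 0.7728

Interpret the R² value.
R² = 0.7728 means 77.28% of the variation in y is explained by the linear relationship with x. This indicates a strong fit.

The coefficient of determination R² is the fraction of the total variation in y that the fitted line accounts for.

Here R² = 0.7728:
- Explained: 77.28% of the variation in y
- Unexplained (residual): 100% − 77.28% = 22.72%
- Rule of thumb (below 0.3 weak; 0.3 to below 0.7 moderate; 0.7 and above strong) → strong

Note: R² says nothing about causation, and a high R² does not by itself mean the linear form is appropriate — check the residuals.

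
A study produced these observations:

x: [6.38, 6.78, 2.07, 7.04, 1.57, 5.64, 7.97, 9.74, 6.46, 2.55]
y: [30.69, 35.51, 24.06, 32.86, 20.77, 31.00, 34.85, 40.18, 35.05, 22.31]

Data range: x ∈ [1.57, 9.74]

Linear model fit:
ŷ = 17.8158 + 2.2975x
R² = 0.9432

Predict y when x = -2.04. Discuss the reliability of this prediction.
ŷ = 13.1289 (extrapolation — x = -2.04 lies outside [1.57, 9.74], so reliability is low).

Prediction calculation:
ŷ = 17.8158 + 2.2975 × (-2.04)
ŷ = 13.1289

Reliability:
- Data range: x ∈ [1.57, 9.74]
- Prediction point: x = -2.04 is 3.61 units below the observed range → this is EXTRAPOLATION, not interpolation

Why that matters here:
- The standard error of prediction grows with (x − x̄)², and x = -2.04 is far from x̄ = 5.62
- R² describes fit only over the sampled x values; it says nothing about behaviour beyond them

A defensible statement: 'if the linear trend continued to x = -2.04, y would be about 13.1289' — the premise is untested.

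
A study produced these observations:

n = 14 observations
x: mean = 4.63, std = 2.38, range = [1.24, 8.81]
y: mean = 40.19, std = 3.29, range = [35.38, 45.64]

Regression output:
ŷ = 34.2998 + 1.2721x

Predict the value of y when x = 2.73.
ŷ = 37.7726

Plug x = 2.73 into the fitted line:

ŷ = 34.2998 + 1.2721 × 2.73
ŷ = 34.2998 + 3.4728
ŷ = 37.7726

This is the fitted mean response at that x — an individual observation would come with a wider prediction interval.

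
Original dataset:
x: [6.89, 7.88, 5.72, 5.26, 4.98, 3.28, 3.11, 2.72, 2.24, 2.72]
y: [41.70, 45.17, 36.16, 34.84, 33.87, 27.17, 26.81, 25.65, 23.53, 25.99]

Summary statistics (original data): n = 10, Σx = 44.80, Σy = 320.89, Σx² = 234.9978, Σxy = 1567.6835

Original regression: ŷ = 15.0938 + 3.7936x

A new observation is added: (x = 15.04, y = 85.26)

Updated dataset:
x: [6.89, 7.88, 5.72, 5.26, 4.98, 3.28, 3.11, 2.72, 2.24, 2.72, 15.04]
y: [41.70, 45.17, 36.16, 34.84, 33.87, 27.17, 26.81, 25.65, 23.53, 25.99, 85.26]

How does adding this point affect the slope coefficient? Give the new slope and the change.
New slope β₁ = 4.7213 versus 3.7936 before: a change of +0.9277 (+24.5%).

x = 15.04 lies well outside the original x-range [2.24, 7.88] (x̄ ≈ 4.48), so this observation has high leverage and can move the slope substantially.

Step 1: Update the sums with the new point (n goes from 10 to 11)
Σx  = 44.80 + 15.04 = 59.84
Σy  = 320.89 + 85.26 = 406.15
Σx² = 234.9978 + 15.04² = 234.9978 + 226.2016 = 461.1994
Σxy = 1567.6835 + 15.04×85.26 = 1567.6835 + 1282.3104 = 2849.9939

Step 2: Recompute the slope with b₁ = (nΣxy − ΣxΣy) / (nΣx² − (Σx)²)
Numerator   = 11×2849.9939 − 59.84×406.15 = 31349.9329 − 24304.0160 = 7045.9169
Denominator = 11×461.1994 − 59.84² = 5073.1934 − 3580.8256 = 1492.3678
b₁(new) = 7045.9169 / 1492.3678 = 4.7213

(Same formula on the original sums: (10×1567.6835 − 44.80×320.89) / (10×234.9978 − 44.80²) = 1300.9630 / 342.9380 = 3.7936, matching the given fit.)

Step 3: Change in slope
Δβ₁ = 4.7213 − 3.7936 = +0.9277
Relative change = +0.9277 / 3.7936 × 100% = +24.5%
→ the slope increases when the point is added.

Because the point sits above the extension of the original line at a high-leverage x, it tilts the fit up.
In practice: refit with and without it and report both if conclusions differ; check such a point for data-entry or measurement error.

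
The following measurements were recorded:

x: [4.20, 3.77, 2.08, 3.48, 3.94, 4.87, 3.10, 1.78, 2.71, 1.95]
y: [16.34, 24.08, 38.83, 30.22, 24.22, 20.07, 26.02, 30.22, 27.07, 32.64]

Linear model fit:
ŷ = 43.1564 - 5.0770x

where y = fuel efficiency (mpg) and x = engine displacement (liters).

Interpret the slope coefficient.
For each additional liter of engine displacement, predicted fuel efficiency decreases by approximately 5.0770 mpg.

The slope β₁ = -5.0770 gives the rate at which the fitted fuel efficiency changes with engine displacement.

Interpretation:
- Engine displacement up by 1 liter → predicted fuel efficiency decreases by 5.0770 mpg
- This is a linear approximation: the same per-unit change is assumed across the whole observed x range
- The sign (−) gives the direction; the magnitude 5.0770 gives the size of the effect per liter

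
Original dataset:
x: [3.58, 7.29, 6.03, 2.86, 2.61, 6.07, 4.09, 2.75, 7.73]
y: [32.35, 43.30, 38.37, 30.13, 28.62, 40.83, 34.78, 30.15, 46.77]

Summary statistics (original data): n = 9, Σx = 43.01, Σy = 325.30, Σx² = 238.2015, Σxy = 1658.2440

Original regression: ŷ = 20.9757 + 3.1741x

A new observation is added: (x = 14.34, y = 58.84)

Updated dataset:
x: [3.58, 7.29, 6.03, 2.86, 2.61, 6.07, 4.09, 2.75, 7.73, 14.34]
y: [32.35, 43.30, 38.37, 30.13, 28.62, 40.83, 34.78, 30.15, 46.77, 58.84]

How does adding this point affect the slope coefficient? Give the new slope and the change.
Adding the point moves β₁ from 3.1741 to 2.6012, i.e. it decreases by 0.5729 (-18.0%).

x = 14.34 lies well outside the original x-range [2.61, 7.73] (x̄ ≈ 4.78), so this observation has high leverage and can move the slope substantially.

Step 1: Update the sums with the new point (n goes from 9 to 10)
Σx  = 43.01 + 14.34 = 57.35
Σy  = 325.30 + 58.84 = 384.14
Σx² = 238.2015 + 14.34² = 238.2015 + 205.6356 = 443.8371
Σxy = 1658.2440 + 14.34×58.84 = 1658.2440 + 843.7656 = 2502.0096

Step 2: Recompute the slope with b₁ = (nΣxy − ΣxΣy) / (nΣx² − (Σx)²)
Numerator   = 10×2502.0096 − 57.35×384.14 = 25020.0960 − 22030.4290 = 2989.6670
Denominator = 10×443.8371 − 57.35² = 4438.3710 − 3289.0225 = 1149.3485
b₁(new) = 2989.6670 / 1149.3485 = 2.6012

(Same formula on the original sums: (9×1658.2440 − 43.01×325.30) / (9×238.2015 − 43.01²) = 933.0430 / 293.9534 = 3.1741, matching the given fit.)

Step 3: Change in slope
Δβ₁ = 2.6012 − 3.1741 = -0.5729
Relative change = -0.5729 / 3.1741 × 100% = -18.0%
→ the slope decreases when the point is added.

Because the point sits below the extension of the original line at a high-leverage x, it tilts the fit down.
In practice: examine leverage (hᵢ) and Cook's distance rather than deleting it automatically.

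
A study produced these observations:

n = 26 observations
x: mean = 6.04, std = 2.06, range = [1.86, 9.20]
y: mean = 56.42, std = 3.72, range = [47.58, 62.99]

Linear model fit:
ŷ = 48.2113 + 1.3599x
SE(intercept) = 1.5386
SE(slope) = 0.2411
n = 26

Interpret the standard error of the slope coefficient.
SE(slope) = 0.2411 measures the uncertainty in the estimated slope. The coefficient is estimated precisely (SE/|β̂₁| = 17.7%).

SE(β̂₁) = s / √Sxx, where s is the residual standard deviation and Sxx = Σ(x − x̄)². It is the yardstick for how far β̂₁ = 1.3599 could plausibly be from the true slope.

Relative precision:
- SE / |β̂₁| = 0.2411 / 1.3599 = 17.7%
- Rule of thumb (under 20%: precise; 20% to under 50%: moderately precise; 50% or more: imprecise) → precise

Rough 95% range (±2 SE): 1.3599 ± 0.4822 → (0.8777, 1.8421).

What drives SE(β̂₁): wider spread of x values → smaller SE; more residual scatter → larger SE; larger n (here n = 26) → smaller SE.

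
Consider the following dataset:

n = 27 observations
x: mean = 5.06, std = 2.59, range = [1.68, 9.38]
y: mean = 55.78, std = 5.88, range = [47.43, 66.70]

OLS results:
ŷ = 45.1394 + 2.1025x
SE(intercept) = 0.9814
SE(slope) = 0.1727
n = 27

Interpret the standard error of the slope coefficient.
SE(slope) = 0.1727 measures the uncertainty in the estimated slope. The coefficient is estimated precisely (SE/|β̂₁| = 8.2%).

SE(β̂₁) = 0.1727 says: if we drew many samples of n = 27 from the same population and refit each time, the fitted slopes would scatter with a standard deviation of roughly 0.1727 around the true β₁.

Relative precision:
- SE / |β̂₁| = 0.1727 / 2.1025 = 8.2%
- Rule of thumb (under 20%: precise; 20% to under 50%: moderately precise; 50% or more: imprecise) → precise

Link to the t-test: t = β̂₁ / SE(β̂₁) = 2.1025 / 0.1727 = 12.1743, the statistic for H₀: β₁ = 0.

What drives SE(β̂₁): larger n (here n = 27) → smaller SE; more residual scatter → larger SE.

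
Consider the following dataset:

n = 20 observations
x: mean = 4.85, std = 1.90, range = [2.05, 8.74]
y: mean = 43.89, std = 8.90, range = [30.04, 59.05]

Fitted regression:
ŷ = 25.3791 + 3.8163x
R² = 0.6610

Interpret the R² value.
R² = 0.6610 means 66.10% of the variation in y is explained by the linear relationship with x. This indicates a moderate fit.

R² = 1 − SS_res/SS_tot compares the residual scatter to the total scatter of y about its mean.

Here R² = 0.6610:
- Explained: 66.10% of the variation in y
- Unexplained (residual): 100% − 66.10% = 33.90%
- Rule of thumb (below 0.3 weak; 0.3 to below 0.7 moderate; 0.7 and above strong) → moderate

Equivalently, for simple linear regression R² = r², so |r| = √0.6610 ≈ 0.8130.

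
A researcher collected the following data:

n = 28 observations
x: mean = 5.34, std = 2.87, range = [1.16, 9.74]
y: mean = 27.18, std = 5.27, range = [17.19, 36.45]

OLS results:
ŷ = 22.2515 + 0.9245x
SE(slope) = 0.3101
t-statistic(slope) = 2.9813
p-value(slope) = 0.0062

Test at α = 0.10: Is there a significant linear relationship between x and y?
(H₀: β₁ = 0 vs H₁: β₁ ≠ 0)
Reject H₀: p-value = 0.0062 < α = 0.10. The linear relationship is significant at the 10% level.

Hypothesis test for the slope coefficient:

H₀: β₁ = 0 (no linear relationship)
H₁: β₁ ≠ 0 (linear relationship exists)

Test statistic: t = β̂₁ / SE(β̂₁) = 0.9245 / 0.3101 = 2.9813

With df = 26, the two-sided p-value for |t| = 2.9813 is 0.0062.

Decision rule: reject H₀ if p-value < α.
p-value = 0.0062 < α = 0.10 → reject H₀.

Conclusion: the linear association between x and y is significant at the 10% level.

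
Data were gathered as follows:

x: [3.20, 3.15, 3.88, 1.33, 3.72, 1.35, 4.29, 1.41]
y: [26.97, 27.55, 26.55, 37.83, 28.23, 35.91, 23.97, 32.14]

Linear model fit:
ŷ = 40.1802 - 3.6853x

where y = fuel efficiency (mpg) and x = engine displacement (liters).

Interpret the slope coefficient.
For each additional liter of engine displacement, predicted fuel efficiency decreases by approximately 3.6853 mpg.

The slope coefficient β₁ = -3.6853 represents the marginal effect of engine displacement on fuel efficiency.

Interpretation:
- Engine displacement up by 1 liter → predicted fuel efficiency decreases by 3.6853 mpg
- This is a linear approximation: the same per-unit change is assumed across the whole observed x range
- The slope describes association in these data, not necessarily a causal effect

(β₀ = 40.1802 is the fitted value at x = 0 and is not part of the slope interpretation.)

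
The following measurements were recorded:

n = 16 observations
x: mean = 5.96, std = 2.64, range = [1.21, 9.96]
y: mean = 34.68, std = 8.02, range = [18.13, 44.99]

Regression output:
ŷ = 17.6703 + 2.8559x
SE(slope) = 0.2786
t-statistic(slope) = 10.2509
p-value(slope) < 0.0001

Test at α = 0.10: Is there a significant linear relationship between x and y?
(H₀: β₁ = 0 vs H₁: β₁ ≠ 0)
Reject H₀: p-value < 0.0001 < α = 0.10. The linear relationship is significant at the 10% level.

Hypothesis test for the slope coefficient:

H₀: β₁ = 0 (no linear relationship)
H₁: β₁ ≠ 0 (linear relationship exists)

Test statistic: t = β̂₁ / SE(β̂₁) = 2.8559 / 0.2786 = 10.2509

With df = 14, the two-sided p-value for |t| = 10.2509 is <0.0001.

Decision rule: reject H₀ if p-value < α.
p-value < 0.0001 < α = 0.10 → reject H₀.

Conclusion: the linear association between x and y is significant at the 10% level.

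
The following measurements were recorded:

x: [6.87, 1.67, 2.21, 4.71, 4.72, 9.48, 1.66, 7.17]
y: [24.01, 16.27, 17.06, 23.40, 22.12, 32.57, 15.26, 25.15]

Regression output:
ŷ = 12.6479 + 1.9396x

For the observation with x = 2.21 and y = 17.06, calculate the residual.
Residual = 0.1256

The residual is the difference between the actual value and the predicted value:

Residual = y - ŷ

Step 1: Calculate predicted value
ŷ = 12.6479 + 1.9396 × 2.21
ŷ = 16.9344

Step 2: Calculate residual
Residual = 17.06 - 16.9344
Residual = 0.1256

Interpretation: the model underestimates the actual value by 0.1256 at this point (positive residual → observation lies above the fitted line).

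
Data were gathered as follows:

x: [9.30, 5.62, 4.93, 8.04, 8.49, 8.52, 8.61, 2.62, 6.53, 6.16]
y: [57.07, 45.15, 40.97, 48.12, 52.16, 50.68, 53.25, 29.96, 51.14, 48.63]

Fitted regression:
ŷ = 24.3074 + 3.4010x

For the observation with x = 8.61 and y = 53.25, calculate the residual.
Residual = -0.3400

The residual is the difference between the actual value and the predicted value:

Residual = y - ŷ

Step 1: Calculate predicted value
ŷ = 24.3074 + 3.4010 × 8.61
ŷ = 53.5900

Step 2: Calculate residual
Residual = 53.25 - 53.5900
Residual = -0.3400

The residual is negative, so the observed y = 53.25 sits below the regression line (the line overestimates it by 0.3400).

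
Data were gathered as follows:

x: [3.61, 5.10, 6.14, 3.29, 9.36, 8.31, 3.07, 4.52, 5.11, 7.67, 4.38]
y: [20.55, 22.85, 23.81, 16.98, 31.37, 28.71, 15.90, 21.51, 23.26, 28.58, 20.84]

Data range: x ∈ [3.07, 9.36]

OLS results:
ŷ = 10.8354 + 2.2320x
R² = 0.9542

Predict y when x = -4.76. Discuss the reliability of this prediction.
ŷ = 0.2111 (extrapolation — x = -4.76 lies outside [3.07, 9.36], so reliability is low).

Prediction calculation:
ŷ = 10.8354 + 2.2320 × (-4.76)
ŷ = 0.2111

Reliability:
- Data range: x ∈ [3.07, 9.36]
- Prediction point: x = -4.76 is 7.83 units below the observed range → this is EXTRAPOLATION, not interpolation

Why that matters here:
- Real relationships often flatten, saturate, or turn nonlinear at extremes
- R² describes fit only over the sampled x values; it says nothing about behaviour beyond them

The R² = 0.9542 only validates the fit within [3.07, 9.36]; treat ŷ = 0.2111 with caution.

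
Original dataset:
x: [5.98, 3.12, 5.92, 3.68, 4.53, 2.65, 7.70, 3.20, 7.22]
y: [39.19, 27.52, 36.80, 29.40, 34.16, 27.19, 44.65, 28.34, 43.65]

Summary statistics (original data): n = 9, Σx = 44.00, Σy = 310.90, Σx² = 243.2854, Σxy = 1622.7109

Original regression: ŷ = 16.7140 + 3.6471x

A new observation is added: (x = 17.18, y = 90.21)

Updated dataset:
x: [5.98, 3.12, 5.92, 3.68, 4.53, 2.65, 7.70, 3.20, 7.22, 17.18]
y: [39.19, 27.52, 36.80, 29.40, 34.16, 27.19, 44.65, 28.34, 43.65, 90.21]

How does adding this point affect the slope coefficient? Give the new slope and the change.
Adding the point moves β₁ from 3.6471 to 4.3776, i.e. it increases by 0.7305 (+20.0%).

x = 17.18 lies well outside the original x-range [2.65, 7.70] (x̄ ≈ 4.89), so this observation has high leverage and can move the slope substantially.

Step 1: Update the sums with the new point (n goes from 9 to 10)
Σx  = 44.00 + 17.18 = 61.18
Σy  = 310.90 + 90.21 = 401.11
Σx² = 243.2854 + 17.18² = 243.2854 + 295.1524 = 538.4378
Σxy = 1622.7109 + 17.18×90.21 = 1622.7109 + 1549.8078 = 3172.5187

Step 2: Recompute the slope with b₁ = (nΣxy − ΣxΣy) / (nΣx² − (Σx)²)
Numerator   = 10×3172.5187 − 61.18×401.11 = 31725.1870 − 24539.9098 = 7185.2772
Denominator = 10×538.4378 − 61.18² = 5384.3780 − 3742.9924 = 1641.3856
b₁(new) = 7185.2772 / 1641.3856 = 4.3776

(Same formula on the original sums: (9×1622.7109 − 44.00×310.90) / (9×243.2854 − 44.00²) = 924.7981 / 253.5686 = 3.6471, matching the given fit.)

Step 3: Change in slope
Δβ₁ = 4.3776 − 3.6471 = +0.7305
Relative change = +0.7305 / 3.6471 × 100% = +20.0%
→ the slope increases when the point is added.

A high-leverage point only changes the slope if it is off the original line; here y = 90.21 is above the original trend, so the slope increases.
In practice: examine leverage (hᵢ) and Cook's distance rather than deleting it automatically; investigate whether it comes from the same population as the rest of the sample.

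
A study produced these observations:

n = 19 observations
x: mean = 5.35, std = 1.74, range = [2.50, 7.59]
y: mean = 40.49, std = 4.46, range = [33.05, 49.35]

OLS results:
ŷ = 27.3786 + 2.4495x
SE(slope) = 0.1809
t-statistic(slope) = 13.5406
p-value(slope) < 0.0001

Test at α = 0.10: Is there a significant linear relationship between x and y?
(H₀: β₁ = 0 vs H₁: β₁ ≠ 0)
Since p-value < 0.0001 < α = 0.10, reject H₀ — the slope is significantly different from 0.

Hypothesis test for the slope coefficient:

H₀: β₁ = 0 (no linear relationship)
H₁: β₁ ≠ 0 (linear relationship exists)

Test statistic: t = β̂₁ / SE(β̂₁) = 2.4495 / 0.1809 = 13.5406

p < 0.0001: how often a slope estimate this far from 0 (in SE units) would arise by chance if β₁ were truly 0.

Decision rule: reject H₀ if p-value < α.
p-value < 0.0001 < α = 0.10 → reject H₀.

Conclusion: the linear association between x and y is significant at the 10% level.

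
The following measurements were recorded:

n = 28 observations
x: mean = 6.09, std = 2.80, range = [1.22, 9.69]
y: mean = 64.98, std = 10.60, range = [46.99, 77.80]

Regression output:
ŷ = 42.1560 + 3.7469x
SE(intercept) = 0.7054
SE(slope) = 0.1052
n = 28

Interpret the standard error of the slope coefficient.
SE(β̂₁) = 0.1052 is the estimated standard deviation of the slope estimate across repeated samples; relative to β̂₁ = 3.7469 that is 2.8%, a precise estimate.

SE(β̂₁) = s / √Sxx, where s is the residual standard deviation and Sxx = Σ(x − x̄)². It is the yardstick for how far β̂₁ = 3.7469 could plausibly be from the true slope.

Relative precision:
- SE / |β̂₁| = 0.1052 / 3.7469 = 2.8%
- Rule of thumb (under 20%: precise; 20% to under 50%: moderately precise; 50% or more: imprecise) → precise

Link to the t-test: t = β̂₁ / SE(β̂₁) = 3.7469 / 0.1052 = 35.6169, the statistic for H₀: β₁ = 0.

What drives SE(β̂₁): larger n (here n = 28) → smaller SE; more residual scatter → larger SE.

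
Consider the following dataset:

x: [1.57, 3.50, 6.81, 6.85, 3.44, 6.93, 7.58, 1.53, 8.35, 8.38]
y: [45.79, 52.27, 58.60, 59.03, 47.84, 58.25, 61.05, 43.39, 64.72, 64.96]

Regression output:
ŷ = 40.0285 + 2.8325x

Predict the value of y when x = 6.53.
ŷ = 58.5247

Plug x = 6.53 into the fitted line:

ŷ = 40.0285 + 2.8325 × 6.53
ŷ = 40.0285 + 18.4962
ŷ = 58.5247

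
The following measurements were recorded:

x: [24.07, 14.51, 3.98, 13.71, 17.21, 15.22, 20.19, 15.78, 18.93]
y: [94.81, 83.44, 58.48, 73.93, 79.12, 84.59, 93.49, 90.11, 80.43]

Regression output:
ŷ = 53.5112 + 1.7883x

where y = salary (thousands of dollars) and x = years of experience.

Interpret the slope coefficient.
An increase of one year in experience is associated with a 1.7883 thousand dollars increase in predicted salary.

The slope coefficient β₁ = 1.7883 represents the marginal effect of experience on salary.

Interpretation:
- Experience up by 1 year → predicted salary increases by 1.7883 thousand dollars
- The effect is assumed constant over the observed range of x (linearity)
- The sign (+) gives the direction; the magnitude 1.7883 gives the size of the effect per year

The intercept β₀ = 53.5112 is the predicted salary when experience = 0; since the smallest observed x is 3.98, this is an extrapolation and mainly anchors the line.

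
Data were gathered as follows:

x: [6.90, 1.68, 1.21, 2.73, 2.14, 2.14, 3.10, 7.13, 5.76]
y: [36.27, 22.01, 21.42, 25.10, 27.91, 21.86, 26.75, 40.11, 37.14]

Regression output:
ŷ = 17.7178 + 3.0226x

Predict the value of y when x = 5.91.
ŷ = 35.5814

x = 5.91 lies inside the observed range [1.21, 7.13], so the fitted equation applies directly:

ŷ = 17.7178 + 3.0226 × 5.91
ŷ = 17.7178 + 17.8636
ŷ = 35.5814

This is the fitted mean response at that x — an individual observation would come with a wider prediction interval.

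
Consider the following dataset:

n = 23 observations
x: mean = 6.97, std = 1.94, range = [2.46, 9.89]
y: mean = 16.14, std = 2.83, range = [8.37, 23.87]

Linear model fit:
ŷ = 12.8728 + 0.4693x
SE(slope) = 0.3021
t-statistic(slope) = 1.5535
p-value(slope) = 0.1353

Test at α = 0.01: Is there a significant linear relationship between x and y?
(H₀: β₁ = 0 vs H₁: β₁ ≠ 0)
Fail to reject H₀: p-value = 0.1353 ≥ α = 0.01. The linear relationship is not significant at the 1% level.

Hypothesis test for the slope coefficient:

H₀: β₁ = 0 (no linear relationship)
H₁: β₁ ≠ 0 (linear relationship exists)

Test statistic: t = β̂₁ / SE(β̂₁) = 0.4693 / 0.3021 = 1.5535

The p-value (0.1353) is the probability, under H₀, of a t-statistic at least as extreme as |t| = 1.5535 (two-sided, df = n − 2 = 21).

Decision rule: reject H₀ if p-value < α.
p-value = 0.1353 ≥ α = 0.01 → fail to reject H₀.

At α = 0.01 the data do not provide convincing evidence of a nonzero slope.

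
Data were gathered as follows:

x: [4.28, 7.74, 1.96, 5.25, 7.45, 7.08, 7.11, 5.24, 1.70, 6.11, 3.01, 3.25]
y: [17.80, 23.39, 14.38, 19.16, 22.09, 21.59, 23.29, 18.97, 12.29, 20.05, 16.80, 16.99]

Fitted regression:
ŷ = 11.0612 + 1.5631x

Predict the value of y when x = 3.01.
ŷ = 15.7661

To predict y for x = 3.01, substitute into the regression equation:

ŷ = 11.0612 + 1.5631 × 3.01
ŷ = 11.0612 + 4.7049
ŷ = 15.7661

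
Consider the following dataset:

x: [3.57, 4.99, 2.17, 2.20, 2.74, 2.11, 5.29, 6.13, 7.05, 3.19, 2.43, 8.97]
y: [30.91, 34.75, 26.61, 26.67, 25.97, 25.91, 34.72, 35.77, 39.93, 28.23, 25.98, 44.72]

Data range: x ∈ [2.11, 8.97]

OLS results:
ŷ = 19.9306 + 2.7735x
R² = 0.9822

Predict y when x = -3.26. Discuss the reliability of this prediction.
ŷ = 10.8890 (extrapolation — x = -3.26 lies outside [2.11, 8.97], so reliability is low).

Prediction calculation:
ŷ = 19.9306 + 2.7735 × (-3.26)
ŷ = 10.8890

Reliability:
- Data range: x ∈ [2.11, 8.97]
- Prediction point: x = -3.26 is 5.37 units below the observed range → this is EXTRAPOLATION, not interpolation

Why that matters here:
- There are no observations near this x to validate the fitted line there
- The linear relationship may not hold outside the observed range

Report the number if required, but flag clearly that it is an extrapolation.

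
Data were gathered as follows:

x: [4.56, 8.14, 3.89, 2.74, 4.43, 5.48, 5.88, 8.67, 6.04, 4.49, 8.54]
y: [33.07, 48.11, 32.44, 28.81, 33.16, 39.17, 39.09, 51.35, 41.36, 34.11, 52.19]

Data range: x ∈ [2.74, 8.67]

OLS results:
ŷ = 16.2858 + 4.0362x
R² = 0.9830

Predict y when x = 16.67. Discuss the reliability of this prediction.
The equation gives ŷ = 83.5693; however x = 16.67 is 8.00 units above the observed range, so this extrapolated value should not be trusted.

Prediction calculation:
ŷ = 16.2858 + 4.0362 × 16.67
ŷ = 83.5693

Reliability:
- Data range: x ∈ [2.74, 8.67]
- Prediction point: x = 16.67 is 8.00 units above the observed range → this is EXTRAPOLATION, not interpolation

Why that matters here:
- The linear relationship may not hold outside the observed range
- R² describes fit only over the sampled x values; it says nothing about behaviour beyond them
- The standard error of prediction grows with (x − x̄)², and x = 16.67 is far from x̄ = 5.71

Report the number if required, but flag clearly that it is an extrapolation.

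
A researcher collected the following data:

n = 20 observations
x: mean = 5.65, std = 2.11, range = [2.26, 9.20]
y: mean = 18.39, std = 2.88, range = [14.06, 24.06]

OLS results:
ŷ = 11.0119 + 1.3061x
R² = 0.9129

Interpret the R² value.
The model explains 91.29% of the variance in y (R² = 0.9129), leaving 8.71% unexplained; the fit is strong.

R² (coefficient of determination) measures the proportion of variance in y explained by the regression model.

Here R² = 0.9129:
- Explained: 91.29% of the variation in y
- Unexplained (residual): 100% − 91.29% = 8.71%
- Rule of thumb (below 0.3 weak; 0.3 to below 0.7 moderate; 0.7 and above strong) → strong

Equivalently, for simple linear regression R² = r², so |r| = √0.9129 ≈ 0.9555.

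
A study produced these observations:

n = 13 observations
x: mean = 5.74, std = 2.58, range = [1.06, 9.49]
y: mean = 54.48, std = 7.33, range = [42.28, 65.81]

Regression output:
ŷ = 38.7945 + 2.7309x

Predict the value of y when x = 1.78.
ŷ = 43.6555

To predict y for x = 1.78, substitute into the regression equation:

ŷ = 38.7945 + 2.7309 × 1.78
ŷ = 38.7945 + 4.8610
ŷ = 43.6555

This is the fitted mean response at that x — an individual observation would come with a wider prediction interval.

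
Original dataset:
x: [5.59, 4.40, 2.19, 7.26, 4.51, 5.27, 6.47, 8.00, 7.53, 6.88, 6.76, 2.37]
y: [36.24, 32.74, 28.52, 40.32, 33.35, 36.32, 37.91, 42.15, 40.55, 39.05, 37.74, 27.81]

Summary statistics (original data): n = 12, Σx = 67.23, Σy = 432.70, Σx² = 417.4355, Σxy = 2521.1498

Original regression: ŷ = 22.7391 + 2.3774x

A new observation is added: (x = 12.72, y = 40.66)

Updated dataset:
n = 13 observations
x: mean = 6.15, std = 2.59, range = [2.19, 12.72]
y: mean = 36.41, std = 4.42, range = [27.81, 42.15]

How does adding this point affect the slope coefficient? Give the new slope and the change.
New slope β₁ = 1.4528 versus 2.3774 before: a change of -0.9246 (-38.9%).

The new point has HIGH LEVERAGE: x = 12.72 is far from the original mean x̄ = 67.23/12 ≈ 5.60 (original range [2.19, 8.00]).

Step 1: Update the sums with the new point (n goes from 12 to 13)
Σx  = 67.23 + 12.72 = 79.95
Σy  = 432.70 + 40.66 = 473.36
Σx² = 417.4355 + 12.72² = 417.4355 + 161.7984 = 579.2339
Σxy = 2521.1498 + 12.72×40.66 = 2521.1498 + 517.1952 = 3038.3450

Step 2: Recompute the slope with b₁ = (nΣxy − ΣxΣy) / (nΣx² − (Σx)²)
Numerator   = 13×3038.3450 − 79.95×473.36 = 39498.4850 − 37845.1320 = 1653.3530
Denominator = 13×579.2339 − 79.95² = 7530.0407 − 6392.0025 = 1138.0382
b₁(new) = 1653.3530 / 1138.0382 = 1.4528

(Same formula on the original sums: (12×2521.1498 − 67.23×432.70) / (12×417.4355 − 67.23²) = 1163.3766 / 489.3531 = 2.3774, matching the given fit.)

Step 3: Change in slope
Δβ₁ = 1.4528 − 2.3774 = -0.9246
Relative change = -0.9246 / 2.3774 × 100% = -38.9%
→ the slope decreases when the point is added.

Because the point sits below the extension of the original line at a high-leverage x, it tilts the fit down.
In practice: refit with and without it and report both if conclusions differ; check such a point for data-entry or measurement error.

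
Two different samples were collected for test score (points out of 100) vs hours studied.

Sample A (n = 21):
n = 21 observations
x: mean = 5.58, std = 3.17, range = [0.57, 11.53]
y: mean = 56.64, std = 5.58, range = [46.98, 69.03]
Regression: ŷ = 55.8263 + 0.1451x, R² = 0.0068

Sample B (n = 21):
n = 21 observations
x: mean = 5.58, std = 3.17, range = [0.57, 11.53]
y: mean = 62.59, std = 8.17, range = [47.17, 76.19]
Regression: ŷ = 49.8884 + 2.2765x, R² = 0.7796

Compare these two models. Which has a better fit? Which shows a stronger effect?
Model B has the better fit (R² = 0.7796 vs 0.0068). Model B shows the stronger effect (|β₁| = 2.2765 vs 0.1451).

Model Comparison:

Goodness of fit (R²):
- Model A: R² = 0.0068 → 0.68% of variance in test score explained
- Model B: R² = 0.7796 → 77.96% of variance in test score explained
- 0.7796 > 0.0068 → Model B has the better fit

Effect size (slope magnitude):
- Model A: β₁ = 0.1451 → predicted test score rises 0.1451 points per additional hour of study time
- Model B: β₁ = 2.2765 → predicted test score rises 2.2765 points per additional hour of study time
- |0.1451| < |2.2765| → Model B shows the stronger marginal effect

Notes:
- A better fit (higher R²) doesn't necessarily mean a more important relationship.
- A steeper slope doesn't make a better model if the scatter around the line is large.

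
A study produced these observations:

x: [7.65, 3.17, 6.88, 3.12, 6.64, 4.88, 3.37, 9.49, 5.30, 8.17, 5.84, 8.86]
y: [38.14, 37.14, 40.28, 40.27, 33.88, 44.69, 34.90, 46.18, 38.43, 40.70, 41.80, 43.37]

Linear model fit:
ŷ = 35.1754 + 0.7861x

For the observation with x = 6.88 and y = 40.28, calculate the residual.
Residual = -0.3038

The residual is the difference between the actual value and the predicted value:

Residual = y - ŷ

Step 1: Calculate predicted value
ŷ = 35.1754 + 0.7861 × 6.88
ŷ = 40.5838

Step 2: Calculate residual
Residual = 40.28 - 40.5838
Residual = -0.3038

The residual is negative, so the observed y = 40.28 sits below the regression line (the line overestimates it by 0.3038).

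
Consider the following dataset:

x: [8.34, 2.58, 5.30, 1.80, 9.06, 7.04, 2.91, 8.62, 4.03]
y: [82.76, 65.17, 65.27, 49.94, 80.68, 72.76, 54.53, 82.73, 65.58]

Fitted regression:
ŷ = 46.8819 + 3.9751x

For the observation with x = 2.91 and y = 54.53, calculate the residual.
Residual = -3.9194

The residual is the difference between the actual value and the predicted value:

Residual = y - ŷ

Step 1: Calculate predicted value
ŷ = 46.8819 + 3.9751 × 2.91
ŷ = 58.4494

Step 2: Calculate residual
Residual = 54.53 - 58.4494
Residual = -3.9194

Sign check: y < ŷ, so the point is below the line and the fit overestimates here.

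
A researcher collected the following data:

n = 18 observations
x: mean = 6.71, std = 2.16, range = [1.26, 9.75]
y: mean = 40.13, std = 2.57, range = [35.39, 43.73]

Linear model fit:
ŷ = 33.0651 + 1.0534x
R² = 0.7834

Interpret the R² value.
R² = 0.7834 means 78.34% of the variation in y is explained by the linear relationship with x. This indicates a strong fit.

R² (coefficient of determination) measures the proportion of variance in y explained by the regression model.

Here R² = 0.7834:
- Explained: 78.34% of the variation in y
- Unexplained (residual): 100% − 78.34% = 21.66%
- Rule of thumb (below 0.3 weak; 0.3 to below 0.7 moderate; 0.7 and above strong) → strong

Note: R² never decreases when predictors are added, so it should not be used alone to compare models of different size.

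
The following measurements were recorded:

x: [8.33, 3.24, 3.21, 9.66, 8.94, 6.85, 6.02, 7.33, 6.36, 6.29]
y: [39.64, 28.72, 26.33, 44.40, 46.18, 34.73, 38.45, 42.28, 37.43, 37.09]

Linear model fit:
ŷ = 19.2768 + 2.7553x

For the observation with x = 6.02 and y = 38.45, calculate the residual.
Residual = 2.5863

The residual is the difference between the actual value and the predicted value:

Residual = y - ŷ

Step 1: Calculate predicted value
ŷ = 19.2768 + 2.7553 × 6.02
ŷ = 35.8637

Step 2: Calculate residual
Residual = 38.45 - 35.8637
Residual = 2.5863

Interpretation: the model underestimates the actual value by 2.5863 at this point (positive residual → observation lies above the fitted line).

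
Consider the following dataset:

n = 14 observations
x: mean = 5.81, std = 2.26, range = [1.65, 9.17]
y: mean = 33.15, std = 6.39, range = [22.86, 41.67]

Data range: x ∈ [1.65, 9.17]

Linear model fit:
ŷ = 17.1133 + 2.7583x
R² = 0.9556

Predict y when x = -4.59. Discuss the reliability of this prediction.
ŷ = 4.4527, but this is extrapolation (below the data range [1.65, 9.17]) and may be unreliable.

Prediction calculation:
ŷ = 17.1133 + 2.7583 × (-4.59)
ŷ = 4.4527

Reliability:
- Data range: x ∈ [1.65, 9.17]
- Prediction point: x = -4.59 is 6.24 units below the observed range → this is EXTRAPOLATION, not interpolation

Why that matters here:
- The standard error of prediction grows with (x − x̄)², and x = -4.59 is far from x̄ = 5.81
- There are no observations near this x to validate the fitted line there

A defensible statement: 'if the linear trend continued to x = -4.59, y would be about 4.4527' — the premise is untested.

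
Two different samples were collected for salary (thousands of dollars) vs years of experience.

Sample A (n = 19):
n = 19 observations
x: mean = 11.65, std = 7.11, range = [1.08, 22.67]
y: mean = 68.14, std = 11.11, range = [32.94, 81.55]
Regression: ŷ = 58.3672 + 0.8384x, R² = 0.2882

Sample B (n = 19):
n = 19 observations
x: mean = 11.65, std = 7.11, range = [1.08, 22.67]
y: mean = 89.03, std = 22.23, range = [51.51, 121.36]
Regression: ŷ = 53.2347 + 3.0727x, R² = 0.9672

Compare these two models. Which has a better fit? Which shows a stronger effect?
Model B has the better fit (R² = 0.9672 vs 0.2882). Model B shows the stronger effect (|β₁| = 3.0727 vs 0.8384).

Model Comparison:

Goodness of fit (R²):
- Model A: R² = 0.2882 → 28.82% of variance in salary explained
- Model B: R² = 0.9672 → 96.72% of variance in salary explained
- 0.9672 > 0.2882 → Model B has the better fit

Which has the larger per-year effect? (|β₁|)
- Model A: β₁ = 0.8384 → predicted salary rises 0.8384 thousand dollars per additional year of experience
- Model B: β₁ = 3.0727 → predicted salary rises 3.0727 thousand dollars per additional year of experience
- |0.8384| < |3.0727| → Model B shows the stronger marginal effect

Notes:
- R² measures how tightly points cluster around the line; β₁ measures how steep the line is — they answer different questions.
- A better fit (higher R²) doesn't necessarily mean a more important relationship.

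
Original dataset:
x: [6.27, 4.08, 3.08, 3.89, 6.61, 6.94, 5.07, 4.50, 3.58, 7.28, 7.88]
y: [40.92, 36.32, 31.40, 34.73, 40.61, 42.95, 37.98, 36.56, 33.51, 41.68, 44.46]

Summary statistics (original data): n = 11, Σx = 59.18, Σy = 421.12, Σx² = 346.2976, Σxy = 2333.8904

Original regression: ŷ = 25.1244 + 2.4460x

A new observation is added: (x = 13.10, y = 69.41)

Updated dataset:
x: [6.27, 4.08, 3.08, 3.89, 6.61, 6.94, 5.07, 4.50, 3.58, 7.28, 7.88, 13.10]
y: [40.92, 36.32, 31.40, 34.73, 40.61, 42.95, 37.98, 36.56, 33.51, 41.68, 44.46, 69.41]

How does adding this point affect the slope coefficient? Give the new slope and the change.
Adding the point moves β₁ from 2.4460 to 3.4957, i.e. it increases by 1.0497 (+42.9%).

The new point has HIGH LEVERAGE: x = 13.10 is far from the original mean x̄ = 59.18/11 ≈ 5.38 (original range [3.08, 7.88]).

Step 1: Update the sums with the new point (n goes from 11 to 12)
Σx  = 59.18 + 13.10 = 72.28
Σy  = 421.12 + 69.41 = 490.53
Σx² = 346.2976 + 13.10² = 346.2976 + 171.6100 = 517.9076
Σxy = 2333.8904 + 13.10×69.41 = 2333.8904 + 909.2710 = 3243.1614

Step 2: Recompute the slope with b₁ = (nΣxy − ΣxΣy) / (nΣx² − (Σx)²)
Numerator   = 12×3243.1614 − 72.28×490.53 = 38917.9368 − 35455.5084 = 3462.4284
Denominator = 12×517.9076 − 72.28² = 6214.8912 − 5224.3984 = 990.4928
b₁(new) = 3462.4284 / 990.4928 = 3.4957

(Same formula on the original sums: (11×2333.8904 − 59.18×421.12) / (11×346.2976 − 59.18²) = 750.9128 / 307.0012 = 2.4460, matching the given fit.)

Step 3: Change in slope
Δβ₁ = 3.4957 − 2.4460 = +1.0497
Relative change = +1.0497 / 2.4460 × 100% = +42.9%
→ the slope increases when the point is added.

A high-leverage point only changes the slope if it is off the original line; here y = 69.41 is above the original trend, so the slope increases.
In practice: check such a point for data-entry or measurement error; refit with and without it and report both if conclusions differ.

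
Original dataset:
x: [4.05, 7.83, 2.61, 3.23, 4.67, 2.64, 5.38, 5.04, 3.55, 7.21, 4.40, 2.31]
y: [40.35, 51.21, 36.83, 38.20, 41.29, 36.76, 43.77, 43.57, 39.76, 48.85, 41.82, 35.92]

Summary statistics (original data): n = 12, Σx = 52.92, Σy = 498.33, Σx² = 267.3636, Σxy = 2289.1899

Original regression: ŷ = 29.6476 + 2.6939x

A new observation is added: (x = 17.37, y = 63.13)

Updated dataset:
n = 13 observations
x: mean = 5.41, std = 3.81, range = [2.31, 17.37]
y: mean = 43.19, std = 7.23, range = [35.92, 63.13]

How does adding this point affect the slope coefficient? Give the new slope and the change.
New slope β₁ = 1.8515 versus 2.6939 before: a change of -0.8424 (-31.3%).

x = 17.37 lies well outside the original x-range [2.31, 7.83] (x̄ ≈ 4.41), so this observation has high leverage and can move the slope substantially.

Step 1: Update the sums with the new point (n goes from 12 to 13)
Σx  = 52.92 + 17.37 = 70.29
Σy  = 498.33 + 63.13 = 561.46
Σx² = 267.3636 + 17.37² = 267.3636 + 301.7169 = 569.0805
Σxy = 2289.1899 + 17.37×63.13 = 2289.1899 + 1096.5681 = 3385.7580

Step 2: Recompute the slope with b₁ = (nΣxy − ΣxΣy) / (nΣx² − (Σx)²)
Numerator   = 13×3385.7580 − 70.29×561.46 = 44014.8540 − 39465.0234 = 4549.8306
Denominator = 13×569.0805 − 70.29² = 7398.0465 − 4940.6841 = 2457.3624
b₁(new) = 4549.8306 / 2457.3624 = 1.8515

(Same formula on the original sums: (12×2289.1899 − 52.92×498.33) / (12×267.3636 − 52.92²) = 1098.6552 / 407.8368 = 2.6939, matching the given fit.)

Step 3: Change in slope
Δβ₁ = 1.8515 − 2.6939 = -0.8424
Relative change = -0.8424 / 2.6939 × 100% = -31.3%
→ the slope decreases when the point is added.

A high-leverage point only changes the slope if it is off the original line; here y = 63.13 is below the original trend, so the slope decreases.
In practice: examine leverage (hᵢ) and Cook's distance rather than deleting it automatically.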